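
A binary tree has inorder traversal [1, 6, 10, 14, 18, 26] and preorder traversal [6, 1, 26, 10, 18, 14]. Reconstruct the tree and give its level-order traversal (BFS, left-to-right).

Inorder:  [1, 6, 10, 14, 18, 26]
Preorder: [6, 1, 26, 10, 18, 14]
Algorithm: preorder visits root first, so consume preorder in order;
for each root, split the current inorder slice at that value into
left-subtree inorder and right-subtree inorder, then recurse.
Recursive splits:
  root=6; inorder splits into left=[1], right=[10, 14, 18, 26]
  root=1; inorder splits into left=[], right=[]
  root=26; inorder splits into left=[10, 14, 18], right=[]
  root=10; inorder splits into left=[], right=[14, 18]
  root=18; inorder splits into left=[14], right=[]
  root=14; inorder splits into left=[], right=[]
Reconstructed level-order: [6, 1, 26, 10, 18, 14]


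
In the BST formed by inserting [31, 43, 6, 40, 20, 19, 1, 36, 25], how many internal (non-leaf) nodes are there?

Tree built from: [31, 43, 6, 40, 20, 19, 1, 36, 25]
Tree (level-order array): [31, 6, 43, 1, 20, 40, None, None, None, 19, 25, 36]
Rule: An internal node has at least one child.
Per-node child counts:
  node 31: 2 child(ren)
  node 6: 2 child(ren)
  node 1: 0 child(ren)
  node 20: 2 child(ren)
  node 19: 0 child(ren)
  node 25: 0 child(ren)
  node 43: 1 child(ren)
  node 40: 1 child(ren)
  node 36: 0 child(ren)
Matching nodes: [31, 6, 20, 43, 40]
Count of internal (non-leaf) nodes: 5


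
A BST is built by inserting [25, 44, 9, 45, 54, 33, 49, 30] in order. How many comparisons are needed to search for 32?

Search path for 32: 25 -> 44 -> 33 -> 30
Found: False
Comparisons: 4


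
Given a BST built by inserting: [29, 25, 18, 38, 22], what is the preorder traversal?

Tree insertion order: [29, 25, 18, 38, 22]
Tree (level-order array): [29, 25, 38, 18, None, None, None, None, 22]
Preorder traversal: [29, 25, 18, 22, 38]


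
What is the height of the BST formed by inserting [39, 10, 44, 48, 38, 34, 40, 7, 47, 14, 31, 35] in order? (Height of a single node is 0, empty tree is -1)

Insertion order: [39, 10, 44, 48, 38, 34, 40, 7, 47, 14, 31, 35]
Tree (level-order array): [39, 10, 44, 7, 38, 40, 48, None, None, 34, None, None, None, 47, None, 14, 35, None, None, None, 31]
Compute height bottom-up (empty subtree = -1):
  height(7) = 1 + max(-1, -1) = 0
  height(31) = 1 + max(-1, -1) = 0
  height(14) = 1 + max(-1, 0) = 1
  height(35) = 1 + max(-1, -1) = 0
  height(34) = 1 + max(1, 0) = 2
  height(38) = 1 + max(2, -1) = 3
  height(10) = 1 + max(0, 3) = 4
  height(40) = 1 + max(-1, -1) = 0
  height(47) = 1 + max(-1, -1) = 0
  height(48) = 1 + max(0, -1) = 1
  height(44) = 1 + max(0, 1) = 2
  height(39) = 1 + max(4, 2) = 5
Height = 5


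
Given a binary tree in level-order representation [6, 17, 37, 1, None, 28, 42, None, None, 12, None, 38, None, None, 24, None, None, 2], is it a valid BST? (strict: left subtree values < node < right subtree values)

Level-order array: [6, 17, 37, 1, None, 28, 42, None, None, 12, None, 38, None, None, 24, None, None, 2]
Validate using subtree bounds (lo, hi): at each node, require lo < value < hi,
then recurse left with hi=value and right with lo=value.
Preorder trace (stopping at first violation):
  at node 6 with bounds (-inf, +inf): OK
  at node 17 with bounds (-inf, 6): VIOLATION
Node 17 violates its bound: not (-inf < 17 < 6).
Result: Not a valid BST


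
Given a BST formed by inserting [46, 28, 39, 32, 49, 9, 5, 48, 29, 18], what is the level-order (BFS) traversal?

Tree insertion order: [46, 28, 39, 32, 49, 9, 5, 48, 29, 18]
Tree (level-order array): [46, 28, 49, 9, 39, 48, None, 5, 18, 32, None, None, None, None, None, None, None, 29]
BFS from the root, enqueuing left then right child of each popped node:
  queue [46] -> pop 46, enqueue [28, 49], visited so far: [46]
  queue [28, 49] -> pop 28, enqueue [9, 39], visited so far: [46, 28]
  queue [49, 9, 39] -> pop 49, enqueue [48], visited so far: [46, 28, 49]
  queue [9, 39, 48] -> pop 9, enqueue [5, 18], visited so far: [46, 28, 49, 9]
  queue [39, 48, 5, 18] -> pop 39, enqueue [32], visited so far: [46, 28, 49, 9, 39]
  queue [48, 5, 18, 32] -> pop 48, enqueue [none], visited so far: [46, 28, 49, 9, 39, 48]
  queue [5, 18, 32] -> pop 5, enqueue [none], visited so far: [46, 28, 49, 9, 39, 48, 5]
  queue [18, 32] -> pop 18, enqueue [none], visited so far: [46, 28, 49, 9, 39, 48, 5, 18]
  queue [32] -> pop 32, enqueue [29], visited so far: [46, 28, 49, 9, 39, 48, 5, 18, 32]
  queue [29] -> pop 29, enqueue [none], visited so far: [46, 28, 49, 9, 39, 48, 5, 18, 32, 29]
Result: [46, 28, 49, 9, 39, 48, 5, 18, 32, 29]


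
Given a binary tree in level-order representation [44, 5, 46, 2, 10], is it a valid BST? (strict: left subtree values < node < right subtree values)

Level-order array: [44, 5, 46, 2, 10]
Validate using subtree bounds (lo, hi): at each node, require lo < value < hi,
then recurse left with hi=value and right with lo=value.
Preorder trace (stopping at first violation):
  at node 44 with bounds (-inf, +inf): OK
  at node 5 with bounds (-inf, 44): OK
  at node 2 with bounds (-inf, 5): OK
  at node 10 with bounds (5, 44): OK
  at node 46 with bounds (44, +inf): OK
No violation found at any node.
Result: Valid BST


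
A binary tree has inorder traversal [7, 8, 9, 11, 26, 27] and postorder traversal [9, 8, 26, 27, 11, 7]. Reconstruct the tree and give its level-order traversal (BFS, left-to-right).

Inorder:   [7, 8, 9, 11, 26, 27]
Postorder: [9, 8, 26, 27, 11, 7]
Algorithm: postorder visits root last, so walk postorder right-to-left;
each value is the root of the current inorder slice — split it at that
value, recurse on the right subtree first, then the left.
Recursive splits:
  root=7; inorder splits into left=[], right=[8, 9, 11, 26, 27]
  root=11; inorder splits into left=[8, 9], right=[26, 27]
  root=27; inorder splits into left=[26], right=[]
  root=26; inorder splits into left=[], right=[]
  root=8; inorder splits into left=[], right=[9]
  root=9; inorder splits into left=[], right=[]
Reconstructed level-order: [7, 11, 8, 27, 9, 26]


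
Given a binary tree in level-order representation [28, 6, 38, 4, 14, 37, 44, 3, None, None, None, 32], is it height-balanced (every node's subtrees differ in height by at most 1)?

Tree (level-order array): [28, 6, 38, 4, 14, 37, 44, 3, None, None, None, 32]
Definition: a tree is height-balanced if, at every node, |h(left) - h(right)| <= 1 (empty subtree has height -1).
Bottom-up per-node check:
  node 3: h_left=-1, h_right=-1, diff=0 [OK], height=0
  node 4: h_left=0, h_right=-1, diff=1 [OK], height=1
  node 14: h_left=-1, h_right=-1, diff=0 [OK], height=0
  node 6: h_left=1, h_right=0, diff=1 [OK], height=2
  node 32: h_left=-1, h_right=-1, diff=0 [OK], height=0
  node 37: h_left=0, h_right=-1, diff=1 [OK], height=1
  node 44: h_left=-1, h_right=-1, diff=0 [OK], height=0
  node 38: h_left=1, h_right=0, diff=1 [OK], height=2
  node 28: h_left=2, h_right=2, diff=0 [OK], height=3
All nodes satisfy the balance condition.
Result: Balanced


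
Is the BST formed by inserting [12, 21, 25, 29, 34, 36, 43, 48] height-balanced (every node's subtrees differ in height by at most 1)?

Tree (level-order array): [12, None, 21, None, 25, None, 29, None, 34, None, 36, None, 43, None, 48]
Definition: a tree is height-balanced if, at every node, |h(left) - h(right)| <= 1 (empty subtree has height -1).
Bottom-up per-node check:
  node 48: h_left=-1, h_right=-1, diff=0 [OK], height=0
  node 43: h_left=-1, h_right=0, diff=1 [OK], height=1
  node 36: h_left=-1, h_right=1, diff=2 [FAIL (|-1-1|=2 > 1)], height=2
  node 34: h_left=-1, h_right=2, diff=3 [FAIL (|-1-2|=3 > 1)], height=3
  node 29: h_left=-1, h_right=3, diff=4 [FAIL (|-1-3|=4 > 1)], height=4
  node 25: h_left=-1, h_right=4, diff=5 [FAIL (|-1-4|=5 > 1)], height=5
  node 21: h_left=-1, h_right=5, diff=6 [FAIL (|-1-5|=6 > 1)], height=6
  node 12: h_left=-1, h_right=6, diff=7 [FAIL (|-1-6|=7 > 1)], height=7
Node 36 violates the condition: |-1 - 1| = 2 > 1.
Result: Not balanced


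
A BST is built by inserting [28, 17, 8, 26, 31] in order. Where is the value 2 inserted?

Starting tree (level order): [28, 17, 31, 8, 26]
Insertion path: 28 -> 17 -> 8
Result: insert 2 as left child of 8
Final tree (level order): [28, 17, 31, 8, 26, None, None, 2]


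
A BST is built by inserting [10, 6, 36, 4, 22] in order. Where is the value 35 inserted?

Starting tree (level order): [10, 6, 36, 4, None, 22]
Insertion path: 10 -> 36 -> 22
Result: insert 35 as right child of 22
Final tree (level order): [10, 6, 36, 4, None, 22, None, None, None, None, 35]


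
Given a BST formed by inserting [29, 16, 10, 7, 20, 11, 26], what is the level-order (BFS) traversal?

Tree insertion order: [29, 16, 10, 7, 20, 11, 26]
Tree (level-order array): [29, 16, None, 10, 20, 7, 11, None, 26]
BFS from the root, enqueuing left then right child of each popped node:
  queue [29] -> pop 29, enqueue [16], visited so far: [29]
  queue [16] -> pop 16, enqueue [10, 20], visited so far: [29, 16]
  queue [10, 20] -> pop 10, enqueue [7, 11], visited so far: [29, 16, 10]
  queue [20, 7, 11] -> pop 20, enqueue [26], visited so far: [29, 16, 10, 20]
  queue [7, 11, 26] -> pop 7, enqueue [none], visited so far: [29, 16, 10, 20, 7]
  queue [11, 26] -> pop 11, enqueue [none], visited so far: [29, 16, 10, 20, 7, 11]
  queue [26] -> pop 26, enqueue [none], visited so far: [29, 16, 10, 20, 7, 11, 26]
Result: [29, 16, 10, 20, 7, 11, 26]


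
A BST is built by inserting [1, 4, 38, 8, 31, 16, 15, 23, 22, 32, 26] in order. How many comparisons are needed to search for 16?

Search path for 16: 1 -> 4 -> 38 -> 8 -> 31 -> 16
Found: True
Comparisons: 6


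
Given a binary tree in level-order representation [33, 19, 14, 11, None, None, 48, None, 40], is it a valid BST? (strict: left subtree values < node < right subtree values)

Level-order array: [33, 19, 14, 11, None, None, 48, None, 40]
Validate using subtree bounds (lo, hi): at each node, require lo < value < hi,
then recurse left with hi=value and right with lo=value.
Preorder trace (stopping at first violation):
  at node 33 with bounds (-inf, +inf): OK
  at node 19 with bounds (-inf, 33): OK
  at node 11 with bounds (-inf, 19): OK
  at node 40 with bounds (11, 19): VIOLATION
Node 40 violates its bound: not (11 < 40 < 19).
Result: Not a valid BST


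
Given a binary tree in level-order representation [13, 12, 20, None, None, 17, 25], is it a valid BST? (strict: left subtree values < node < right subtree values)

Level-order array: [13, 12, 20, None, None, 17, 25]
Validate using subtree bounds (lo, hi): at each node, require lo < value < hi,
then recurse left with hi=value and right with lo=value.
Preorder trace (stopping at first violation):
  at node 13 with bounds (-inf, +inf): OK
  at node 12 with bounds (-inf, 13): OK
  at node 20 with bounds (13, +inf): OK
  at node 17 with bounds (13, 20): OK
  at node 25 with bounds (20, +inf): OK
No violation found at any node.
Result: Valid BST


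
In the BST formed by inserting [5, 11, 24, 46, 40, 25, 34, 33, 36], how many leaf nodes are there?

Tree built from: [5, 11, 24, 46, 40, 25, 34, 33, 36]
Tree (level-order array): [5, None, 11, None, 24, None, 46, 40, None, 25, None, None, 34, 33, 36]
Rule: A leaf has 0 children.
Per-node child counts:
  node 5: 1 child(ren)
  node 11: 1 child(ren)
  node 24: 1 child(ren)
  node 46: 1 child(ren)
  node 40: 1 child(ren)
  node 25: 1 child(ren)
  node 34: 2 child(ren)
  node 33: 0 child(ren)
  node 36: 0 child(ren)
Matching nodes: [33, 36]
Count of leaf nodes: 2


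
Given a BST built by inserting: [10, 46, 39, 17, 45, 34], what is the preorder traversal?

Tree insertion order: [10, 46, 39, 17, 45, 34]
Tree (level-order array): [10, None, 46, 39, None, 17, 45, None, 34]
Preorder traversal: [10, 46, 39, 17, 34, 45]


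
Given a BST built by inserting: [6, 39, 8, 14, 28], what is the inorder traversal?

Tree insertion order: [6, 39, 8, 14, 28]
Tree (level-order array): [6, None, 39, 8, None, None, 14, None, 28]
Inorder traversal: [6, 8, 14, 28, 39]


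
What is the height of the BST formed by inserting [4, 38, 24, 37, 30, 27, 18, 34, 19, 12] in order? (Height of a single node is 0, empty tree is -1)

Insertion order: [4, 38, 24, 37, 30, 27, 18, 34, 19, 12]
Tree (level-order array): [4, None, 38, 24, None, 18, 37, 12, 19, 30, None, None, None, None, None, 27, 34]
Compute height bottom-up (empty subtree = -1):
  height(12) = 1 + max(-1, -1) = 0
  height(19) = 1 + max(-1, -1) = 0
  height(18) = 1 + max(0, 0) = 1
  height(27) = 1 + max(-1, -1) = 0
  height(34) = 1 + max(-1, -1) = 0
  height(30) = 1 + max(0, 0) = 1
  height(37) = 1 + max(1, -1) = 2
  height(24) = 1 + max(1, 2) = 3
  height(38) = 1 + max(3, -1) = 4
  height(4) = 1 + max(-1, 4) = 5
Height = 5


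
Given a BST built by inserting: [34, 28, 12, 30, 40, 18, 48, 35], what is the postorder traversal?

Tree insertion order: [34, 28, 12, 30, 40, 18, 48, 35]
Tree (level-order array): [34, 28, 40, 12, 30, 35, 48, None, 18]
Postorder traversal: [18, 12, 30, 28, 35, 48, 40, 34]


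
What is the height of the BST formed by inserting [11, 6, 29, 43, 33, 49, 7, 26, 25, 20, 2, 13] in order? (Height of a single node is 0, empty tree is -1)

Insertion order: [11, 6, 29, 43, 33, 49, 7, 26, 25, 20, 2, 13]
Tree (level-order array): [11, 6, 29, 2, 7, 26, 43, None, None, None, None, 25, None, 33, 49, 20, None, None, None, None, None, 13]
Compute height bottom-up (empty subtree = -1):
  height(2) = 1 + max(-1, -1) = 0
  height(7) = 1 + max(-1, -1) = 0
  height(6) = 1 + max(0, 0) = 1
  height(13) = 1 + max(-1, -1) = 0
  height(20) = 1 + max(0, -1) = 1
  height(25) = 1 + max(1, -1) = 2
  height(26) = 1 + max(2, -1) = 3
  height(33) = 1 + max(-1, -1) = 0
  height(49) = 1 + max(-1, -1) = 0
  height(43) = 1 + max(0, 0) = 1
  height(29) = 1 + max(3, 1) = 4
  height(11) = 1 + max(1, 4) = 5
Height = 5


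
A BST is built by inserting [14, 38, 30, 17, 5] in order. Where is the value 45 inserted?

Starting tree (level order): [14, 5, 38, None, None, 30, None, 17]
Insertion path: 14 -> 38
Result: insert 45 as right child of 38
Final tree (level order): [14, 5, 38, None, None, 30, 45, 17]


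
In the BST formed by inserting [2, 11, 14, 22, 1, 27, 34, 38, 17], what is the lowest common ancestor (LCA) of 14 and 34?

Tree insertion order: [2, 11, 14, 22, 1, 27, 34, 38, 17]
Tree (level-order array): [2, 1, 11, None, None, None, 14, None, 22, 17, 27, None, None, None, 34, None, 38]
In a BST, the LCA of p=14, q=34 is the first node v on the
root-to-leaf path with p <= v <= q (go left if both < v, right if both > v).
Walk from root:
  at 2: both 14 and 34 > 2, go right
  at 11: both 14 and 34 > 11, go right
  at 14: 14 <= 14 <= 34, this is the LCA
LCA = 14


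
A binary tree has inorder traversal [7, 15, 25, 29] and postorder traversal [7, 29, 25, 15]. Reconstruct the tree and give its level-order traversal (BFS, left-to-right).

Inorder:   [7, 15, 25, 29]
Postorder: [7, 29, 25, 15]
Algorithm: postorder visits root last, so walk postorder right-to-left;
each value is the root of the current inorder slice — split it at that
value, recurse on the right subtree first, then the left.
Recursive splits:
  root=15; inorder splits into left=[7], right=[25, 29]
  root=25; inorder splits into left=[], right=[29]
  root=29; inorder splits into left=[], right=[]
  root=7; inorder splits into left=[], right=[]
Reconstructed level-order: [15, 7, 25, 29]


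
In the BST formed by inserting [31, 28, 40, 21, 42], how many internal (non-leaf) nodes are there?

Tree built from: [31, 28, 40, 21, 42]
Tree (level-order array): [31, 28, 40, 21, None, None, 42]
Rule: An internal node has at least one child.
Per-node child counts:
  node 31: 2 child(ren)
  node 28: 1 child(ren)
  node 21: 0 child(ren)
  node 40: 1 child(ren)
  node 42: 0 child(ren)
Matching nodes: [31, 28, 40]
Count of internal (non-leaf) nodes: 3


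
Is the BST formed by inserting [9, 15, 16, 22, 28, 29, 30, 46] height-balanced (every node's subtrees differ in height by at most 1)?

Tree (level-order array): [9, None, 15, None, 16, None, 22, None, 28, None, 29, None, 30, None, 46]
Definition: a tree is height-balanced if, at every node, |h(left) - h(right)| <= 1 (empty subtree has height -1).
Bottom-up per-node check:
  node 46: h_left=-1, h_right=-1, diff=0 [OK], height=0
  node 30: h_left=-1, h_right=0, diff=1 [OK], height=1
  node 29: h_left=-1, h_right=1, diff=2 [FAIL (|-1-1|=2 > 1)], height=2
  node 28: h_left=-1, h_right=2, diff=3 [FAIL (|-1-2|=3 > 1)], height=3
  node 22: h_left=-1, h_right=3, diff=4 [FAIL (|-1-3|=4 > 1)], height=4
  node 16: h_left=-1, h_right=4, diff=5 [FAIL (|-1-4|=5 > 1)], height=5
  node 15: h_left=-1, h_right=5, diff=6 [FAIL (|-1-5|=6 > 1)], height=6
  node 9: h_left=-1, h_right=6, diff=7 [FAIL (|-1-6|=7 > 1)], height=7
Node 29 violates the condition: |-1 - 1| = 2 > 1.
Result: Not balanced


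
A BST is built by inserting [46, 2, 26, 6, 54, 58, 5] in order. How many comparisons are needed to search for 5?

Search path for 5: 46 -> 2 -> 26 -> 6 -> 5
Found: True
Comparisons: 5


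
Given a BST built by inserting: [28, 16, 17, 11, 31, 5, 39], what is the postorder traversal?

Tree insertion order: [28, 16, 17, 11, 31, 5, 39]
Tree (level-order array): [28, 16, 31, 11, 17, None, 39, 5]
Postorder traversal: [5, 11, 17, 16, 39, 31, 28]


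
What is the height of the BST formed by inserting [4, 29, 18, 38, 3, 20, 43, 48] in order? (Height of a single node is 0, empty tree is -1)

Insertion order: [4, 29, 18, 38, 3, 20, 43, 48]
Tree (level-order array): [4, 3, 29, None, None, 18, 38, None, 20, None, 43, None, None, None, 48]
Compute height bottom-up (empty subtree = -1):
  height(3) = 1 + max(-1, -1) = 0
  height(20) = 1 + max(-1, -1) = 0
  height(18) = 1 + max(-1, 0) = 1
  height(48) = 1 + max(-1, -1) = 0
  height(43) = 1 + max(-1, 0) = 1
  height(38) = 1 + max(-1, 1) = 2
  height(29) = 1 + max(1, 2) = 3
  height(4) = 1 + max(0, 3) = 4
Height = 4


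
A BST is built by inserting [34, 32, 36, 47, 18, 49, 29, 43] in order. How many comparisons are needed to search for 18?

Search path for 18: 34 -> 32 -> 18
Found: True
Comparisons: 3


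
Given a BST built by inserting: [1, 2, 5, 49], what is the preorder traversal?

Tree insertion order: [1, 2, 5, 49]
Tree (level-order array): [1, None, 2, None, 5, None, 49]
Preorder traversal: [1, 2, 5, 49]


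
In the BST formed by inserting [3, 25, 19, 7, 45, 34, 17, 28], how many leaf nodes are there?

Tree built from: [3, 25, 19, 7, 45, 34, 17, 28]
Tree (level-order array): [3, None, 25, 19, 45, 7, None, 34, None, None, 17, 28]
Rule: A leaf has 0 children.
Per-node child counts:
  node 3: 1 child(ren)
  node 25: 2 child(ren)
  node 19: 1 child(ren)
  node 7: 1 child(ren)
  node 17: 0 child(ren)
  node 45: 1 child(ren)
  node 34: 1 child(ren)
  node 28: 0 child(ren)
Matching nodes: [17, 28]
Count of leaf nodes: 2


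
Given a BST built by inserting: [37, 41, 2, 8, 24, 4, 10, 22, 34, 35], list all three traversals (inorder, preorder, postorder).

Tree insertion order: [37, 41, 2, 8, 24, 4, 10, 22, 34, 35]
Tree (level-order array): [37, 2, 41, None, 8, None, None, 4, 24, None, None, 10, 34, None, 22, None, 35]
Inorder (L, root, R): [2, 4, 8, 10, 22, 24, 34, 35, 37, 41]
Preorder (root, L, R): [37, 2, 8, 4, 24, 10, 22, 34, 35, 41]
Postorder (L, R, root): [4, 22, 10, 35, 34, 24, 8, 2, 41, 37]


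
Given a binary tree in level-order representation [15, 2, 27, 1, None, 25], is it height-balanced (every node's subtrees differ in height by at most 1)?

Tree (level-order array): [15, 2, 27, 1, None, 25]
Definition: a tree is height-balanced if, at every node, |h(left) - h(right)| <= 1 (empty subtree has height -1).
Bottom-up per-node check:
  node 1: h_left=-1, h_right=-1, diff=0 [OK], height=0
  node 2: h_left=0, h_right=-1, diff=1 [OK], height=1
  node 25: h_left=-1, h_right=-1, diff=0 [OK], height=0
  node 27: h_left=0, h_right=-1, diff=1 [OK], height=1
  node 15: h_left=1, h_right=1, diff=0 [OK], height=2
All nodes satisfy the balance condition.
Result: Balanced


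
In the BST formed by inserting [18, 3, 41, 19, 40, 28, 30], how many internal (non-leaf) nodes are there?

Tree built from: [18, 3, 41, 19, 40, 28, 30]
Tree (level-order array): [18, 3, 41, None, None, 19, None, None, 40, 28, None, None, 30]
Rule: An internal node has at least one child.
Per-node child counts:
  node 18: 2 child(ren)
  node 3: 0 child(ren)
  node 41: 1 child(ren)
  node 19: 1 child(ren)
  node 40: 1 child(ren)
  node 28: 1 child(ren)
  node 30: 0 child(ren)
Matching nodes: [18, 41, 19, 40, 28]
Count of internal (non-leaf) nodes: 5


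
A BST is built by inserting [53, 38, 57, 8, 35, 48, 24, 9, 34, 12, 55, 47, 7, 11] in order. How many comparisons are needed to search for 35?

Search path for 35: 53 -> 38 -> 8 -> 35
Found: True
Comparisons: 4


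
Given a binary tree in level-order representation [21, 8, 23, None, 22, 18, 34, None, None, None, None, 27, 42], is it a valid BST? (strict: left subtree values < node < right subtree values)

Level-order array: [21, 8, 23, None, 22, 18, 34, None, None, None, None, 27, 42]
Validate using subtree bounds (lo, hi): at each node, require lo < value < hi,
then recurse left with hi=value and right with lo=value.
Preorder trace (stopping at first violation):
  at node 21 with bounds (-inf, +inf): OK
  at node 8 with bounds (-inf, 21): OK
  at node 22 with bounds (8, 21): VIOLATION
Node 22 violates its bound: not (8 < 22 < 21).
Result: Not a valid BST


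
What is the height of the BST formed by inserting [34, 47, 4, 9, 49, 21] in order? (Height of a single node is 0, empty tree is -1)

Insertion order: [34, 47, 4, 9, 49, 21]
Tree (level-order array): [34, 4, 47, None, 9, None, 49, None, 21]
Compute height bottom-up (empty subtree = -1):
  height(21) = 1 + max(-1, -1) = 0
  height(9) = 1 + max(-1, 0) = 1
  height(4) = 1 + max(-1, 1) = 2
  height(49) = 1 + max(-1, -1) = 0
  height(47) = 1 + max(-1, 0) = 1
  height(34) = 1 + max(2, 1) = 3
Height = 3


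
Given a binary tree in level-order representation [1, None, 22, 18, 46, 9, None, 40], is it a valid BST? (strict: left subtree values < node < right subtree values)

Level-order array: [1, None, 22, 18, 46, 9, None, 40]
Validate using subtree bounds (lo, hi): at each node, require lo < value < hi,
then recurse left with hi=value and right with lo=value.
Preorder trace (stopping at first violation):
  at node 1 with bounds (-inf, +inf): OK
  at node 22 with bounds (1, +inf): OK
  at node 18 with bounds (1, 22): OK
  at node 9 with bounds (1, 18): OK
  at node 46 with bounds (22, +inf): OK
  at node 40 with bounds (22, 46): OK
No violation found at any node.
Result: Valid BST


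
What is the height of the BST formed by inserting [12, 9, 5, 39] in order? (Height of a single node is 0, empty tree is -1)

Insertion order: [12, 9, 5, 39]
Tree (level-order array): [12, 9, 39, 5]
Compute height bottom-up (empty subtree = -1):
  height(5) = 1 + max(-1, -1) = 0
  height(9) = 1 + max(0, -1) = 1
  height(39) = 1 + max(-1, -1) = 0
  height(12) = 1 + max(1, 0) = 2
Height = 2


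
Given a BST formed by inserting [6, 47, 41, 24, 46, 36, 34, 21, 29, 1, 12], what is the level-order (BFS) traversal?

Tree insertion order: [6, 47, 41, 24, 46, 36, 34, 21, 29, 1, 12]
Tree (level-order array): [6, 1, 47, None, None, 41, None, 24, 46, 21, 36, None, None, 12, None, 34, None, None, None, 29]
BFS from the root, enqueuing left then right child of each popped node:
  queue [6] -> pop 6, enqueue [1, 47], visited so far: [6]
  queue [1, 47] -> pop 1, enqueue [none], visited so far: [6, 1]
  queue [47] -> pop 47, enqueue [41], visited so far: [6, 1, 47]
  queue [41] -> pop 41, enqueue [24, 46], visited so far: [6, 1, 47, 41]
  queue [24, 46] -> pop 24, enqueue [21, 36], visited so far: [6, 1, 47, 41, 24]
  queue [46, 21, 36] -> pop 46, enqueue [none], visited so far: [6, 1, 47, 41, 24, 46]
  queue [21, 36] -> pop 21, enqueue [12], visited so far: [6, 1, 47, 41, 24, 46, 21]
  queue [36, 12] -> pop 36, enqueue [34], visited so far: [6, 1, 47, 41, 24, 46, 21, 36]
  queue [12, 34] -> pop 12, enqueue [none], visited so far: [6, 1, 47, 41, 24, 46, 21, 36, 12]
  queue [34] -> pop 34, enqueue [29], visited so far: [6, 1, 47, 41, 24, 46, 21, 36, 12, 34]
  queue [29] -> pop 29, enqueue [none], visited so far: [6, 1, 47, 41, 24, 46, 21, 36, 12, 34, 29]
Result: [6, 1, 47, 41, 24, 46, 21, 36, 12, 34, 29]


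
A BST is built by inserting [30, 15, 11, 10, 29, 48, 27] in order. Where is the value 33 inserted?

Starting tree (level order): [30, 15, 48, 11, 29, None, None, 10, None, 27]
Insertion path: 30 -> 48
Result: insert 33 as left child of 48
Final tree (level order): [30, 15, 48, 11, 29, 33, None, 10, None, 27]


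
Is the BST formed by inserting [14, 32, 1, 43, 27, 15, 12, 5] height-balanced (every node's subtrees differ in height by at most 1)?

Tree (level-order array): [14, 1, 32, None, 12, 27, 43, 5, None, 15]
Definition: a tree is height-balanced if, at every node, |h(left) - h(right)| <= 1 (empty subtree has height -1).
Bottom-up per-node check:
  node 5: h_left=-1, h_right=-1, diff=0 [OK], height=0
  node 12: h_left=0, h_right=-1, diff=1 [OK], height=1
  node 1: h_left=-1, h_right=1, diff=2 [FAIL (|-1-1|=2 > 1)], height=2
  node 15: h_left=-1, h_right=-1, diff=0 [OK], height=0
  node 27: h_left=0, h_right=-1, diff=1 [OK], height=1
  node 43: h_left=-1, h_right=-1, diff=0 [OK], height=0
  node 32: h_left=1, h_right=0, diff=1 [OK], height=2
  node 14: h_left=2, h_right=2, diff=0 [OK], height=3
Node 1 violates the condition: |-1 - 1| = 2 > 1.
Result: Not balanced


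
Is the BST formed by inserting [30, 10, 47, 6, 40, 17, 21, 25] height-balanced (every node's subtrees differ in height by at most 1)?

Tree (level-order array): [30, 10, 47, 6, 17, 40, None, None, None, None, 21, None, None, None, 25]
Definition: a tree is height-balanced if, at every node, |h(left) - h(right)| <= 1 (empty subtree has height -1).
Bottom-up per-node check:
  node 6: h_left=-1, h_right=-1, diff=0 [OK], height=0
  node 25: h_left=-1, h_right=-1, diff=0 [OK], height=0
  node 21: h_left=-1, h_right=0, diff=1 [OK], height=1
  node 17: h_left=-1, h_right=1, diff=2 [FAIL (|-1-1|=2 > 1)], height=2
  node 10: h_left=0, h_right=2, diff=2 [FAIL (|0-2|=2 > 1)], height=3
  node 40: h_left=-1, h_right=-1, diff=0 [OK], height=0
  node 47: h_left=0, h_right=-1, diff=1 [OK], height=1
  node 30: h_left=3, h_right=1, diff=2 [FAIL (|3-1|=2 > 1)], height=4
Node 17 violates the condition: |-1 - 1| = 2 > 1.
Result: Not balanced


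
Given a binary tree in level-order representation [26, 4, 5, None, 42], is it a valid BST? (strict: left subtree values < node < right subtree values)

Level-order array: [26, 4, 5, None, 42]
Validate using subtree bounds (lo, hi): at each node, require lo < value < hi,
then recurse left with hi=value and right with lo=value.
Preorder trace (stopping at first violation):
  at node 26 with bounds (-inf, +inf): OK
  at node 4 with bounds (-inf, 26): OK
  at node 42 with bounds (4, 26): VIOLATION
Node 42 violates its bound: not (4 < 42 < 26).
Result: Not a valid BST


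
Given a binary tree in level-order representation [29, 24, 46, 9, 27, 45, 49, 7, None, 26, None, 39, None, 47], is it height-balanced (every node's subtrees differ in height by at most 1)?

Tree (level-order array): [29, 24, 46, 9, 27, 45, 49, 7, None, 26, None, 39, None, 47]
Definition: a tree is height-balanced if, at every node, |h(left) - h(right)| <= 1 (empty subtree has height -1).
Bottom-up per-node check:
  node 7: h_left=-1, h_right=-1, diff=0 [OK], height=0
  node 9: h_left=0, h_right=-1, diff=1 [OK], height=1
  node 26: h_left=-1, h_right=-1, diff=0 [OK], height=0
  node 27: h_left=0, h_right=-1, diff=1 [OK], height=1
  node 24: h_left=1, h_right=1, diff=0 [OK], height=2
  node 39: h_left=-1, h_right=-1, diff=0 [OK], height=0
  node 45: h_left=0, h_right=-1, diff=1 [OK], height=1
  node 47: h_left=-1, h_right=-1, diff=0 [OK], height=0
  node 49: h_left=0, h_right=-1, diff=1 [OK], height=1
  node 46: h_left=1, h_right=1, diff=0 [OK], height=2
  node 29: h_left=2, h_right=2, diff=0 [OK], height=3
All nodes satisfy the balance condition.
Result: Balanced


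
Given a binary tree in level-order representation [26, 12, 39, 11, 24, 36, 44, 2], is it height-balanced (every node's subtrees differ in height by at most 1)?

Tree (level-order array): [26, 12, 39, 11, 24, 36, 44, 2]
Definition: a tree is height-balanced if, at every node, |h(left) - h(right)| <= 1 (empty subtree has height -1).
Bottom-up per-node check:
  node 2: h_left=-1, h_right=-1, diff=0 [OK], height=0
  node 11: h_left=0, h_right=-1, diff=1 [OK], height=1
  node 24: h_left=-1, h_right=-1, diff=0 [OK], height=0
  node 12: h_left=1, h_right=0, diff=1 [OK], height=2
  node 36: h_left=-1, h_right=-1, diff=0 [OK], height=0
  node 44: h_left=-1, h_right=-1, diff=0 [OK], height=0
  node 39: h_left=0, h_right=0, diff=0 [OK], height=1
  node 26: h_left=2, h_right=1, diff=1 [OK], height=3
All nodes satisfy the balance condition.
Result: Balanced


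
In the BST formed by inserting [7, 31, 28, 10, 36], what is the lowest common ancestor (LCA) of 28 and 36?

Tree insertion order: [7, 31, 28, 10, 36]
Tree (level-order array): [7, None, 31, 28, 36, 10]
In a BST, the LCA of p=28, q=36 is the first node v on the
root-to-leaf path with p <= v <= q (go left if both < v, right if both > v).
Walk from root:
  at 7: both 28 and 36 > 7, go right
  at 31: 28 <= 31 <= 36, this is the LCA
LCA = 31


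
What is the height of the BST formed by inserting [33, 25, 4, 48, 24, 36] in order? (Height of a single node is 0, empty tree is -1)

Insertion order: [33, 25, 4, 48, 24, 36]
Tree (level-order array): [33, 25, 48, 4, None, 36, None, None, 24]
Compute height bottom-up (empty subtree = -1):
  height(24) = 1 + max(-1, -1) = 0
  height(4) = 1 + max(-1, 0) = 1
  height(25) = 1 + max(1, -1) = 2
  height(36) = 1 + max(-1, -1) = 0
  height(48) = 1 + max(0, -1) = 1
  height(33) = 1 + max(2, 1) = 3
Height = 3


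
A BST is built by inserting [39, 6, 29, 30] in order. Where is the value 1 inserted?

Starting tree (level order): [39, 6, None, None, 29, None, 30]
Insertion path: 39 -> 6
Result: insert 1 as left child of 6
Final tree (level order): [39, 6, None, 1, 29, None, None, None, 30]


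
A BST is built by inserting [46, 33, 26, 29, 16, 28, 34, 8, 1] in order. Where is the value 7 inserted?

Starting tree (level order): [46, 33, None, 26, 34, 16, 29, None, None, 8, None, 28, None, 1]
Insertion path: 46 -> 33 -> 26 -> 16 -> 8 -> 1
Result: insert 7 as right child of 1
Final tree (level order): [46, 33, None, 26, 34, 16, 29, None, None, 8, None, 28, None, 1, None, None, None, None, 7]


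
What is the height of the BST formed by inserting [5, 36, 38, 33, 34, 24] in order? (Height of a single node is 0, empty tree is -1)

Insertion order: [5, 36, 38, 33, 34, 24]
Tree (level-order array): [5, None, 36, 33, 38, 24, 34]
Compute height bottom-up (empty subtree = -1):
  height(24) = 1 + max(-1, -1) = 0
  height(34) = 1 + max(-1, -1) = 0
  height(33) = 1 + max(0, 0) = 1
  height(38) = 1 + max(-1, -1) = 0
  height(36) = 1 + max(1, 0) = 2
  height(5) = 1 + max(-1, 2) = 3
Height = 3


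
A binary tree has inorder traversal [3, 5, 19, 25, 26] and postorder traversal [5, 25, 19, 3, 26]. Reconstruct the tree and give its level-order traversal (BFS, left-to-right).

Inorder:   [3, 5, 19, 25, 26]
Postorder: [5, 25, 19, 3, 26]
Algorithm: postorder visits root last, so walk postorder right-to-left;
each value is the root of the current inorder slice — split it at that
value, recurse on the right subtree first, then the left.
Recursive splits:
  root=26; inorder splits into left=[3, 5, 19, 25], right=[]
  root=3; inorder splits into left=[], right=[5, 19, 25]
  root=19; inorder splits into left=[5], right=[25]
  root=25; inorder splits into left=[], right=[]
  root=5; inorder splits into left=[], right=[]
Reconstructed level-order: [26, 3, 19, 5, 25]


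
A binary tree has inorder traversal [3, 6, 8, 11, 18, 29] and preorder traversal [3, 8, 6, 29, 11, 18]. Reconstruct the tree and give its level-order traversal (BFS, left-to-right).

Inorder:  [3, 6, 8, 11, 18, 29]
Preorder: [3, 8, 6, 29, 11, 18]
Algorithm: preorder visits root first, so consume preorder in order;
for each root, split the current inorder slice at that value into
left-subtree inorder and right-subtree inorder, then recurse.
Recursive splits:
  root=3; inorder splits into left=[], right=[6, 8, 11, 18, 29]
  root=8; inorder splits into left=[6], right=[11, 18, 29]
  root=6; inorder splits into left=[], right=[]
  root=29; inorder splits into left=[11, 18], right=[]
  root=11; inorder splits into left=[], right=[18]
  root=18; inorder splits into left=[], right=[]
Reconstructed level-order: [3, 8, 6, 29, 11, 18]


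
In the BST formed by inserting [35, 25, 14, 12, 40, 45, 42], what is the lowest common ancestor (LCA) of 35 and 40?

Tree insertion order: [35, 25, 14, 12, 40, 45, 42]
Tree (level-order array): [35, 25, 40, 14, None, None, 45, 12, None, 42]
In a BST, the LCA of p=35, q=40 is the first node v on the
root-to-leaf path with p <= v <= q (go left if both < v, right if both > v).
Walk from root:
  at 35: 35 <= 35 <= 40, this is the LCA
LCA = 35


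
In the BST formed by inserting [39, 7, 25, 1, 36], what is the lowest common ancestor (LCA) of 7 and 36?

Tree insertion order: [39, 7, 25, 1, 36]
Tree (level-order array): [39, 7, None, 1, 25, None, None, None, 36]
In a BST, the LCA of p=7, q=36 is the first node v on the
root-to-leaf path with p <= v <= q (go left if both < v, right if both > v).
Walk from root:
  at 39: both 7 and 36 < 39, go left
  at 7: 7 <= 7 <= 36, this is the LCA
LCA = 7


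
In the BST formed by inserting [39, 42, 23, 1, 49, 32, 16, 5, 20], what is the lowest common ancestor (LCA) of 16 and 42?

Tree insertion order: [39, 42, 23, 1, 49, 32, 16, 5, 20]
Tree (level-order array): [39, 23, 42, 1, 32, None, 49, None, 16, None, None, None, None, 5, 20]
In a BST, the LCA of p=16, q=42 is the first node v on the
root-to-leaf path with p <= v <= q (go left if both < v, right if both > v).
Walk from root:
  at 39: 16 <= 39 <= 42, this is the LCA
LCA = 39


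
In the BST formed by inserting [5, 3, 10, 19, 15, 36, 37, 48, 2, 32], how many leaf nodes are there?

Tree built from: [5, 3, 10, 19, 15, 36, 37, 48, 2, 32]
Tree (level-order array): [5, 3, 10, 2, None, None, 19, None, None, 15, 36, None, None, 32, 37, None, None, None, 48]
Rule: A leaf has 0 children.
Per-node child counts:
  node 5: 2 child(ren)
  node 3: 1 child(ren)
  node 2: 0 child(ren)
  node 10: 1 child(ren)
  node 19: 2 child(ren)
  node 15: 0 child(ren)
  node 36: 2 child(ren)
  node 32: 0 child(ren)
  node 37: 1 child(ren)
  node 48: 0 child(ren)
Matching nodes: [2, 15, 32, 48]
Count of leaf nodes: 4


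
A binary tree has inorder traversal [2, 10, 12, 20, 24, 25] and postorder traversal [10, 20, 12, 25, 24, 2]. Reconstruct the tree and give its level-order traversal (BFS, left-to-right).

Inorder:   [2, 10, 12, 20, 24, 25]
Postorder: [10, 20, 12, 25, 24, 2]
Algorithm: postorder visits root last, so walk postorder right-to-left;
each value is the root of the current inorder slice — split it at that
value, recurse on the right subtree first, then the left.
Recursive splits:
  root=2; inorder splits into left=[], right=[10, 12, 20, 24, 25]
  root=24; inorder splits into left=[10, 12, 20], right=[25]
  root=25; inorder splits into left=[], right=[]
  root=12; inorder splits into left=[10], right=[20]
  root=20; inorder splits into left=[], right=[]
  root=10; inorder splits into left=[], right=[]
Reconstructed level-order: [2, 24, 12, 25, 10, 20]


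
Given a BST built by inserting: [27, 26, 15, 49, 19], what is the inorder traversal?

Tree insertion order: [27, 26, 15, 49, 19]
Tree (level-order array): [27, 26, 49, 15, None, None, None, None, 19]
Inorder traversal: [15, 19, 26, 27, 49]


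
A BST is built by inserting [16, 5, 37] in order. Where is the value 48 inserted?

Starting tree (level order): [16, 5, 37]
Insertion path: 16 -> 37
Result: insert 48 as right child of 37
Final tree (level order): [16, 5, 37, None, None, None, 48]


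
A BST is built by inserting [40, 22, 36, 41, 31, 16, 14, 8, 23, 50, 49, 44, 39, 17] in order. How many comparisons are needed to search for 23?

Search path for 23: 40 -> 22 -> 36 -> 31 -> 23
Found: True
Comparisons: 5


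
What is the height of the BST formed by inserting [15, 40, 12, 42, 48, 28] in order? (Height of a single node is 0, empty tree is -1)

Insertion order: [15, 40, 12, 42, 48, 28]
Tree (level-order array): [15, 12, 40, None, None, 28, 42, None, None, None, 48]
Compute height bottom-up (empty subtree = -1):
  height(12) = 1 + max(-1, -1) = 0
  height(28) = 1 + max(-1, -1) = 0
  height(48) = 1 + max(-1, -1) = 0
  height(42) = 1 + max(-1, 0) = 1
  height(40) = 1 + max(0, 1) = 2
  height(15) = 1 + max(0, 2) = 3
Height = 3


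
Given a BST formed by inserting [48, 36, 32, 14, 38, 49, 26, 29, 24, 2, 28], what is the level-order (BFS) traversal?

Tree insertion order: [48, 36, 32, 14, 38, 49, 26, 29, 24, 2, 28]
Tree (level-order array): [48, 36, 49, 32, 38, None, None, 14, None, None, None, 2, 26, None, None, 24, 29, None, None, 28]
BFS from the root, enqueuing left then right child of each popped node:
  queue [48] -> pop 48, enqueue [36, 49], visited so far: [48]
  queue [36, 49] -> pop 36, enqueue [32, 38], visited so far: [48, 36]
  queue [49, 32, 38] -> pop 49, enqueue [none], visited so far: [48, 36, 49]
  queue [32, 38] -> pop 32, enqueue [14], visited so far: [48, 36, 49, 32]
  queue [38, 14] -> pop 38, enqueue [none], visited so far: [48, 36, 49, 32, 38]
  queue [14] -> pop 14, enqueue [2, 26], visited so far: [48, 36, 49, 32, 38, 14]
  queue [2, 26] -> pop 2, enqueue [none], visited so far: [48, 36, 49, 32, 38, 14, 2]
  queue [26] -> pop 26, enqueue [24, 29], visited so far: [48, 36, 49, 32, 38, 14, 2, 26]
  queue [24, 29] -> pop 24, enqueue [none], visited so far: [48, 36, 49, 32, 38, 14, 2, 26, 24]
  queue [29] -> pop 29, enqueue [28], visited so far: [48, 36, 49, 32, 38, 14, 2, 26, 24, 29]
  queue [28] -> pop 28, enqueue [none], visited so far: [48, 36, 49, 32, 38, 14, 2, 26, 24, 29, 28]
Result: [48, 36, 49, 32, 38, 14, 2, 26, 24, 29, 28]


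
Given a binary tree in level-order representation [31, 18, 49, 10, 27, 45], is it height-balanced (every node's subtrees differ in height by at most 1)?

Tree (level-order array): [31, 18, 49, 10, 27, 45]
Definition: a tree is height-balanced if, at every node, |h(left) - h(right)| <= 1 (empty subtree has height -1).
Bottom-up per-node check:
  node 10: h_left=-1, h_right=-1, diff=0 [OK], height=0
  node 27: h_left=-1, h_right=-1, diff=0 [OK], height=0
  node 18: h_left=0, h_right=0, diff=0 [OK], height=1
  node 45: h_left=-1, h_right=-1, diff=0 [OK], height=0
  node 49: h_left=0, h_right=-1, diff=1 [OK], height=1
  node 31: h_left=1, h_right=1, diff=0 [OK], height=2
All nodes satisfy the balance condition.
Result: Balanced


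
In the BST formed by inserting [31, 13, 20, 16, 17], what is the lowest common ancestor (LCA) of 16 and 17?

Tree insertion order: [31, 13, 20, 16, 17]
Tree (level-order array): [31, 13, None, None, 20, 16, None, None, 17]
In a BST, the LCA of p=16, q=17 is the first node v on the
root-to-leaf path with p <= v <= q (go left if both < v, right if both > v).
Walk from root:
  at 31: both 16 and 17 < 31, go left
  at 13: both 16 and 17 > 13, go right
  at 20: both 16 and 17 < 20, go left
  at 16: 16 <= 16 <= 17, this is the LCA
LCA = 16


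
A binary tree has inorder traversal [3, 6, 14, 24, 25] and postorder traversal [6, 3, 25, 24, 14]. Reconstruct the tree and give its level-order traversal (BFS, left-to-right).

Inorder:   [3, 6, 14, 24, 25]
Postorder: [6, 3, 25, 24, 14]
Algorithm: postorder visits root last, so walk postorder right-to-left;
each value is the root of the current inorder slice — split it at that
value, recurse on the right subtree first, then the left.
Recursive splits:
  root=14; inorder splits into left=[3, 6], right=[24, 25]
  root=24; inorder splits into left=[], right=[25]
  root=25; inorder splits into left=[], right=[]
  root=3; inorder splits into left=[], right=[6]
  root=6; inorder splits into left=[], right=[]
Reconstructed level-order: [14, 3, 24, 6, 25]
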